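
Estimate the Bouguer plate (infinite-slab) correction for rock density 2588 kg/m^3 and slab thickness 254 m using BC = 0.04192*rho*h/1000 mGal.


BC = 0.04192 * rho * h / 1000
= 0.04192 * 2588 * 254 / 1000
= 27.5562 mGal

27.5562


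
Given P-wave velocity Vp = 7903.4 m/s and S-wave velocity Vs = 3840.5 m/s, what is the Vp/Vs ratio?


Vp/Vs = 7903.4 / 3840.5
= 2.0579

2.0579


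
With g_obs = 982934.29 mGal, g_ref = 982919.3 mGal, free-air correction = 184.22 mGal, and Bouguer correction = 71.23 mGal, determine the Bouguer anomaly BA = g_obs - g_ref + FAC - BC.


BA = g_obs - g_ref + FAC - BC
= 982934.29 - 982919.3 + 184.22 - 71.23
= 127.98 mGal

127.98


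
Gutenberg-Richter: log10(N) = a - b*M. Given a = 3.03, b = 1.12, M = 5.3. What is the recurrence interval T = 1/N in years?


log10(N) = 3.03 - 1.12*5.3 = -2.906
N = 10^-2.906 = 0.001242
T = 1/N = 1/0.001242 = 805.3784 years

805.3784


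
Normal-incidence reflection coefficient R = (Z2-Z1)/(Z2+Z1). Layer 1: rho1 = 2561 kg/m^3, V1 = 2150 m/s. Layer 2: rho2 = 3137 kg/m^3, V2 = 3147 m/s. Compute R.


Z1 = 2561 * 2150 = 5506150
Z2 = 3137 * 3147 = 9872139
R = (9872139 - 5506150) / (9872139 + 5506150) = 4365989 / 15378289 = 0.2839

0.2839


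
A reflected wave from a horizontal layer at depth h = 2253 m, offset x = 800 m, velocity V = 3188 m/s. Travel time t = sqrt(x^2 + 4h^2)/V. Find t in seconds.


x^2 + 4h^2 = 800^2 + 4*2253^2 = 640000 + 20304036 = 20944036
sqrt(20944036) = 4576.4654
t = 4576.4654 / 3188 = 1.4355 s

1.4355


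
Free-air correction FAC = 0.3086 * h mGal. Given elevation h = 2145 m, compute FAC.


FAC = 0.3086 * h
= 0.3086 * 2145
= 661.947 mGal

661.947


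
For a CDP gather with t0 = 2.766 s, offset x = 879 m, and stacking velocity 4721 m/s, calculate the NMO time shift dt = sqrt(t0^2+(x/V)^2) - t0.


x/Vnmo = 879/4721 = 0.186189
(x/Vnmo)^2 = 0.034666
t0^2 = 7.650756
sqrt(7.650756 + 0.034666) = 2.772259
dt = 2.772259 - 2.766 = 0.006259

0.006259


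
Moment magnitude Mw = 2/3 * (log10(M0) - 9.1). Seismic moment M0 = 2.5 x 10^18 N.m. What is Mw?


log10(M0) = log10(2.5 x 10^18) = 18.3979
Mw = 2/3 * (18.3979 - 9.1)
= 2/3 * 9.2979
= 6.2

6.2


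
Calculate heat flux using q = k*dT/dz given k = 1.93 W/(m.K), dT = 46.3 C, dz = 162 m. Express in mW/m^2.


q = k * dT / dz * 1000
= 1.93 * 46.3 / 162 * 1000
= 0.551599 * 1000
= 551.5988 mW/m^2

551.5988


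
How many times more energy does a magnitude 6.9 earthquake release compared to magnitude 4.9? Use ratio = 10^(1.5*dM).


M2 - M1 = 6.9 - 4.9 = 2.0
1.5 * 2.0 = 3.0
ratio = 10^3.0 = 1000.0

1000.0


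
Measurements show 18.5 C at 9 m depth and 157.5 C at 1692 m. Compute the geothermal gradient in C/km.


dT = 157.5 - 18.5 = 139.0 C
dz = 1692 - 9 = 1683 m
gradient = dT/dz * 1000 = 139.0/1683 * 1000 = 82.5906 C/km

82.5906


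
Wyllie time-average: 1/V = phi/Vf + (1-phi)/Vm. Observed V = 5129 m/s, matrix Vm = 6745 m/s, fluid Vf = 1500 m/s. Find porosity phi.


1/V - 1/Vm = 1/5129 - 1/6745 = 4.671e-05
1/Vf - 1/Vm = 1/1500 - 1/6745 = 0.00051841
phi = 4.671e-05 / 0.00051841 = 0.0901

0.0901


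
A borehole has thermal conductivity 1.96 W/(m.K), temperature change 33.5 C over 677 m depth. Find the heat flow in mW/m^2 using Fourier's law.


q = k * dT / dz * 1000
= 1.96 * 33.5 / 677 * 1000
= 0.096987 * 1000
= 96.9867 mW/m^2

96.9867


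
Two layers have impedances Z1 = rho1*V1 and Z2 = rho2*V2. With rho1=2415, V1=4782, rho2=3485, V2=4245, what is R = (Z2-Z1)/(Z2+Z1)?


Z1 = 2415 * 4782 = 11548530
Z2 = 3485 * 4245 = 14793825
R = (14793825 - 11548530) / (14793825 + 11548530) = 3245295 / 26342355 = 0.1232

0.1232


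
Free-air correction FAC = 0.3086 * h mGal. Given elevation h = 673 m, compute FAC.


FAC = 0.3086 * h
= 0.3086 * 673
= 207.6878 mGal

207.6878


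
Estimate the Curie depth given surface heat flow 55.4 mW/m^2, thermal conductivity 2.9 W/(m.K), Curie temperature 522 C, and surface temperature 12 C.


T_Curie - T_surf = 522 - 12 = 510 C
Convert q to W/m^2: 55.4 mW/m^2 = 0.0554 W/m^2
d = 510 * 2.9 / 0.0554 = 26696.75 m

26696.75


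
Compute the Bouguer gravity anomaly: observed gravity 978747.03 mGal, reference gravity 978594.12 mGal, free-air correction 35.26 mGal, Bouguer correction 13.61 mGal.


BA = g_obs - g_ref + FAC - BC
= 978747.03 - 978594.12 + 35.26 - 13.61
= 174.56 mGal

174.56


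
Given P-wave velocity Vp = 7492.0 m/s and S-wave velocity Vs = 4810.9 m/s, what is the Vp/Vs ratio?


Vp/Vs = 7492.0 / 4810.9
= 1.5573

1.5573


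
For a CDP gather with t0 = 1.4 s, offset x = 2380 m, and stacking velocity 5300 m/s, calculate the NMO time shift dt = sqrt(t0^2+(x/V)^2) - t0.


x/Vnmo = 2380/5300 = 0.449057
(x/Vnmo)^2 = 0.201652
t0^2 = 1.96
sqrt(1.96 + 0.201652) = 1.470256
dt = 1.470256 - 1.4 = 0.070256

0.070256


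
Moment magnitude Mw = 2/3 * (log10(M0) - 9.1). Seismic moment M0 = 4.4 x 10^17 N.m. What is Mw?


log10(M0) = log10(4.4 x 10^17) = 17.6435
Mw = 2/3 * (17.6435 - 9.1)
= 2/3 * 8.5435
= 5.7

5.7


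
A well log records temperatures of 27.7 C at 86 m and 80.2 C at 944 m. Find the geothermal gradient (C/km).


dT = 80.2 - 27.7 = 52.5 C
dz = 944 - 86 = 858 m
gradient = dT/dz * 1000 = 52.5/858 * 1000 = 61.1888 C/km

61.1888


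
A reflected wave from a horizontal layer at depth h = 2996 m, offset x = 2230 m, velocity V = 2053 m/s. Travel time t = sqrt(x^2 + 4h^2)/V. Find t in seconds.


x^2 + 4h^2 = 2230^2 + 4*2996^2 = 4972900 + 35904064 = 40876964
sqrt(40876964) = 6393.5095
t = 6393.5095 / 2053 = 3.1142 s

3.1142


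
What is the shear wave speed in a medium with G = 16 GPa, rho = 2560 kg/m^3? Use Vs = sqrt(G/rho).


Convert G to Pa: G = 16e9 Pa
Compute G/rho = 16e9 / 2560 = 6250000.0
Vs = sqrt(6250000.0) = 2500.0 m/s

2500.0


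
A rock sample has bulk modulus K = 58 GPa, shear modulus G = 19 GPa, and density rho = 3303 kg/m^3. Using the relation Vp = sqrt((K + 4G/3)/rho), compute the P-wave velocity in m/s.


First compute the effective modulus:
K + 4G/3 = 58e9 + 4*19e9/3 = 83333333333.33 Pa
Then divide by density:
83333333333.33 / 3303 = 25229589.2623 Pa/(kg/m^3)
Take the square root:
Vp = sqrt(25229589.2623) = 5022.91 m/s

5022.91


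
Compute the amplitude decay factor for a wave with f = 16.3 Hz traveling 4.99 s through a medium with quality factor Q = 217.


pi*f*t/Q = pi*16.3*4.99/217 = 1.177547
A/A0 = exp(-1.177547) = 0.308033

0.308033


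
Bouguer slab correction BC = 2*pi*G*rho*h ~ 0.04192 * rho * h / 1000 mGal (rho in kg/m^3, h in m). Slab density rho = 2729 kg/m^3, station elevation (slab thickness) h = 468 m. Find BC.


BC = 0.04192 * rho * h / 1000
= 0.04192 * 2729 * 468 / 1000
= 53.5391 mGal

53.5391


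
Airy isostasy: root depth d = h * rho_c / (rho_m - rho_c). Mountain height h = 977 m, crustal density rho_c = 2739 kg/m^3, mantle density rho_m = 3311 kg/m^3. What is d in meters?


rho_m - rho_c = 3311 - 2739 = 572
d = 977 * 2739 / 572
= 2676003 / 572
= 4678.33 m

4678.33


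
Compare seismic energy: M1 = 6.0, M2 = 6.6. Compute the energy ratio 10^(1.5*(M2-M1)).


M2 - M1 = 6.6 - 6.0 = 0.6
1.5 * 0.6 = 0.9
ratio = 10^0.9 = 7.94

7.94


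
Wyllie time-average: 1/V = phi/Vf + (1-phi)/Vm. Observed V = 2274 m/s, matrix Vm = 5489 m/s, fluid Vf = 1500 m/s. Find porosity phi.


1/V - 1/Vm = 1/2274 - 1/5489 = 0.00025757
1/Vf - 1/Vm = 1/1500 - 1/5489 = 0.00048448
phi = 0.00025757 / 0.00048448 = 0.5316

0.5316


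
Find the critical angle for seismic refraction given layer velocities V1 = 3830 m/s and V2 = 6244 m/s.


V1/V2 = 3830/6244 = 0.613389
theta_c = arcsin(0.613389) = 37.8349 degrees

37.8349


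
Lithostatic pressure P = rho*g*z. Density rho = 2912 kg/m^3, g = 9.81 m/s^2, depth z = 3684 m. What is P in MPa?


P = rho * g * z / 1e6
= 2912 * 9.81 * 3684 / 1e6
= 105239796.48 / 1e6
= 105.2398 MPa

105.2398


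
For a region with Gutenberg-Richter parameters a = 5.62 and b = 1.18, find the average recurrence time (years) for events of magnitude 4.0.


log10(N) = 5.62 - 1.18*4.0 = 0.9
N = 10^0.9 = 7.943282
T = 1/N = 1/7.943282 = 0.1259 years

0.1259


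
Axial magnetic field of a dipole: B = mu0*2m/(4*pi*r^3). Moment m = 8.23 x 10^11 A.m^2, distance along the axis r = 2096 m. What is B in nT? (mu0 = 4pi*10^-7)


m = 8.23 x 10^11 = 823000000000 A.m^2
2m = 1646000000000 A.m^2
r^3 = 2096^3 = 9208180736
B = (4pi*10^-7) * 1646000000000 / (4*pi * 9208180736) * 1e9
= 2068424.603124 / 115713411812.58 * 1e9
= 17875.4093 nT

17875.4093


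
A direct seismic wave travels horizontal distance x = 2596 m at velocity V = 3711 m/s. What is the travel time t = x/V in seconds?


t = x / V
= 2596 / 3711
= 0.6995 s

0.6995


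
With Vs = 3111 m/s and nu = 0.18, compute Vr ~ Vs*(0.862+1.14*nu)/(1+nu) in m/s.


Numerator factor = 0.862 + 1.14*0.18 = 1.0672
Denominator = 1 + 0.18 = 1.18
Vr = 3111 * 1.0672 / 1.18 = 2813.61 m/s

2813.61


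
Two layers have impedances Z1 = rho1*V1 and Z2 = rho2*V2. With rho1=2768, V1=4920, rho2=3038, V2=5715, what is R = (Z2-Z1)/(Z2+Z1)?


Z1 = 2768 * 4920 = 13618560
Z2 = 3038 * 5715 = 17362170
R = (17362170 - 13618560) / (17362170 + 13618560) = 3743610 / 30980730 = 0.1208

0.1208


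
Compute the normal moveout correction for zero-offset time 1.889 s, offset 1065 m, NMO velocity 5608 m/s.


x/Vnmo = 1065/5608 = 0.189907
(x/Vnmo)^2 = 0.036065
t0^2 = 3.568321
sqrt(3.568321 + 0.036065) = 1.898522
dt = 1.898522 - 1.889 = 0.009522

0.009522


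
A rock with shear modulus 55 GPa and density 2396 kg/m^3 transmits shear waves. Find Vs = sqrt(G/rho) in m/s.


Convert G to Pa: G = 55e9 Pa
Compute G/rho = 55e9 / 2396 = 22954924.8748
Vs = sqrt(22954924.8748) = 4791.13 m/s

4791.13


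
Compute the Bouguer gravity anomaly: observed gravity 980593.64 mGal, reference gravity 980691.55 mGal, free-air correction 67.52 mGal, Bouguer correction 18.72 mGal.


BA = g_obs - g_ref + FAC - BC
= 980593.64 - 980691.55 + 67.52 - 18.72
= -49.11 mGal

-49.11


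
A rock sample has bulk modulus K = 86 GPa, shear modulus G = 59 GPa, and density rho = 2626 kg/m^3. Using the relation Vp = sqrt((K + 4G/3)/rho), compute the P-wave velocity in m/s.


First compute the effective modulus:
K + 4G/3 = 86e9 + 4*59e9/3 = 164666666666.67 Pa
Then divide by density:
164666666666.67 / 2626 = 62706270.6271 Pa/(kg/m^3)
Take the square root:
Vp = sqrt(62706270.6271) = 7918.73 m/s

7918.73


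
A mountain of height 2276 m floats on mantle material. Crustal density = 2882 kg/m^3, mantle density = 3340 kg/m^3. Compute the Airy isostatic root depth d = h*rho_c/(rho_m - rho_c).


rho_m - rho_c = 3340 - 2882 = 458
d = 2276 * 2882 / 458
= 6559432 / 458
= 14321.9 m

14321.9


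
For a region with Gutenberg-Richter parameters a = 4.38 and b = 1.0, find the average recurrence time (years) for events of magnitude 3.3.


log10(N) = 4.38 - 1.0*3.3 = 1.08
N = 10^1.08 = 12.022644
T = 1/N = 1/12.022644 = 0.0832 years

0.0832


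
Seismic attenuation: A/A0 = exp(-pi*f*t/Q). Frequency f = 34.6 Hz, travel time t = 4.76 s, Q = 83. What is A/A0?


pi*f*t/Q = pi*34.6*4.76/83 = 6.233828
A/A0 = exp(-6.233828) = 0.001962

0.001962


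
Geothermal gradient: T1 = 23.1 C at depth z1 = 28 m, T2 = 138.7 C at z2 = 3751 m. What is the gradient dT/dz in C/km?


dT = 138.7 - 23.1 = 115.6 C
dz = 3751 - 28 = 3723 m
gradient = dT/dz * 1000 = 115.6/3723 * 1000 = 31.0502 C/km

31.0502


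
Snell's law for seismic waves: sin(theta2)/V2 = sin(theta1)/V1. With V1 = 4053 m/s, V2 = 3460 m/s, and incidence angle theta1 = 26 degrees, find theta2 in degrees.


sin(theta1) = sin(26 deg) = 0.438371
sin(theta2) = V2/V1 * sin(theta1) = 3460/4053 * 0.438371 = 0.374232
theta2 = arcsin(0.374232) = 21.9769 degrees

21.9769


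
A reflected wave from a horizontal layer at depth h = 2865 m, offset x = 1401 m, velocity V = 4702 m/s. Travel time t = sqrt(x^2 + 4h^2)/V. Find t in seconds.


x^2 + 4h^2 = 1401^2 + 4*2865^2 = 1962801 + 32832900 = 34795701
sqrt(34795701) = 5898.7881
t = 5898.7881 / 4702 = 1.2545 s

1.2545


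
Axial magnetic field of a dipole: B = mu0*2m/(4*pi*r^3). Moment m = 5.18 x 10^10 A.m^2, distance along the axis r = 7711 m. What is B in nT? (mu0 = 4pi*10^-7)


m = 5.18 x 10^10 = 51800000000 A.m^2
2m = 103600000000 A.m^2
r^3 = 7711^3 = 458492366431
B = (4pi*10^-7) * 103600000000 / (4*pi * 458492366431) * 1e9
= 130187.599565 / 5761585000426.52 * 1e9
= 22.5958 nT

22.5958


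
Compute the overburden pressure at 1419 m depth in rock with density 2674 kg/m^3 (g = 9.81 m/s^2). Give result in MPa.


P = rho * g * z / 1e6
= 2674 * 9.81 * 1419 / 1e6
= 37223122.86 / 1e6
= 37.2231 MPa

37.2231


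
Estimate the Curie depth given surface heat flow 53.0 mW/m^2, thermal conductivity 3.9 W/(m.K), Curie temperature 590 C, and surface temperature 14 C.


T_Curie - T_surf = 590 - 14 = 576 C
Convert q to W/m^2: 53.0 mW/m^2 = 0.053 W/m^2
d = 576 * 3.9 / 0.053 = 42384.91 m

42384.91


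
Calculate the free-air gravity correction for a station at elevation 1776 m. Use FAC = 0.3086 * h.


FAC = 0.3086 * h
= 0.3086 * 1776
= 548.0736 mGal

548.0736


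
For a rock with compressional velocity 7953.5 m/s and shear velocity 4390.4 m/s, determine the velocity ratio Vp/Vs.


Vp/Vs = 7953.5 / 4390.4
= 1.8116

1.8116


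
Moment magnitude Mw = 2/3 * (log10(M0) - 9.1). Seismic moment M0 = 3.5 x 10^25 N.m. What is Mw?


log10(M0) = log10(3.5 x 10^25) = 25.5441
Mw = 2/3 * (25.5441 - 9.1)
= 2/3 * 16.4441
= 10.96

10.96


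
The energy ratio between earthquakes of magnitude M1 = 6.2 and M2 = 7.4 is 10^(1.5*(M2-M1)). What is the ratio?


M2 - M1 = 7.4 - 6.2 = 1.2
1.5 * 1.2 = 1.8
ratio = 10^1.8 = 63.1

63.1


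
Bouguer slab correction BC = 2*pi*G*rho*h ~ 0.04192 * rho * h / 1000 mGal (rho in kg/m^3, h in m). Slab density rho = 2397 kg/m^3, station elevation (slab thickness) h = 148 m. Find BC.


BC = 0.04192 * rho * h / 1000
= 0.04192 * 2397 * 148 / 1000
= 14.8714 mGal

14.8714


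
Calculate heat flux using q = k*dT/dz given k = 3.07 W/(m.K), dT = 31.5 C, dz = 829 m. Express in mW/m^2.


q = k * dT / dz * 1000
= 3.07 * 31.5 / 829 * 1000
= 0.116653 * 1000
= 116.6526 mW/m^2

116.6526


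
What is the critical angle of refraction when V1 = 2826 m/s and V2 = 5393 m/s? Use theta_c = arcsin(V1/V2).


V1/V2 = 2826/5393 = 0.524013
theta_c = arcsin(0.524013) = 31.6018 degrees

31.6018


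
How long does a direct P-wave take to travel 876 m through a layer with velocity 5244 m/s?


t = x / V
= 876 / 5244
= 0.167 s

0.167


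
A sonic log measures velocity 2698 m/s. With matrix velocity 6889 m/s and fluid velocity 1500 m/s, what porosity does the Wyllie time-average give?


1/V - 1/Vm = 1/2698 - 1/6889 = 0.00022549
1/Vf - 1/Vm = 1/1500 - 1/6889 = 0.00052151
phi = 0.00022549 / 0.00052151 = 0.4324

0.4324


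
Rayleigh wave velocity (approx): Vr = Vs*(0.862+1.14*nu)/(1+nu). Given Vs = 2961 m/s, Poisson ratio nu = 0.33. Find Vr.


Numerator factor = 0.862 + 1.14*0.33 = 1.2382
Denominator = 1 + 0.33 = 1.33
Vr = 2961 * 1.2382 / 1.33 = 2756.62 m/s

2756.62


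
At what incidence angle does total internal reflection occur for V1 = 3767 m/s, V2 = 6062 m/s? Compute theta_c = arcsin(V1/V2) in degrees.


V1/V2 = 3767/6062 = 0.621412
theta_c = arcsin(0.621412) = 38.4193 degrees

38.4193


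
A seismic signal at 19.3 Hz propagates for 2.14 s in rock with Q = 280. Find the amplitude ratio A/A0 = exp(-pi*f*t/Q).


pi*f*t/Q = pi*19.3*2.14/280 = 0.463407
A/A0 = exp(-0.463407) = 0.629136

0.629136


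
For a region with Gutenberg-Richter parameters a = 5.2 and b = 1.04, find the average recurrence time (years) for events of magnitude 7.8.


log10(N) = 5.2 - 1.04*7.8 = -2.912
N = 10^-2.912 = 0.001225
T = 1/N = 1/0.001225 = 816.5824 years

816.5824


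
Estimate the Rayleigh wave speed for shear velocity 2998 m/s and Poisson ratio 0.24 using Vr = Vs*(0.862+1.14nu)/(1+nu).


Numerator factor = 0.862 + 1.14*0.24 = 1.1356
Denominator = 1 + 0.24 = 1.24
Vr = 2998 * 1.1356 / 1.24 = 2745.59 m/s

2745.59


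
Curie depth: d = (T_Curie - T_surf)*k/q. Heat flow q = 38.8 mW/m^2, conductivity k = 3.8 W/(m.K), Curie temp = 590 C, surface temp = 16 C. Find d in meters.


T_Curie - T_surf = 590 - 16 = 574 C
Convert q to W/m^2: 38.8 mW/m^2 = 0.0388 W/m^2
d = 574 * 3.8 / 0.0388 = 56216.49 m

56216.49


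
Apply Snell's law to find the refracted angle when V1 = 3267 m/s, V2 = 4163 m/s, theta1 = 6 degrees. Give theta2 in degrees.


sin(theta1) = sin(6 deg) = 0.104528
sin(theta2) = V2/V1 * sin(theta1) = 4163/3267 * 0.104528 = 0.133196
theta2 = arcsin(0.133196) = 7.6543 degrees

7.6543


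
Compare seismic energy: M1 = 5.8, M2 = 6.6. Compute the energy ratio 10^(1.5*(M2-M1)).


M2 - M1 = 6.6 - 5.8 = 0.8
1.5 * 0.8 = 1.2
ratio = 10^1.2 = 15.85

15.85


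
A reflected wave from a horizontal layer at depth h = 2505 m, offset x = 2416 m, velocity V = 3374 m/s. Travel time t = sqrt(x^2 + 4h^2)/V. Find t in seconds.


x^2 + 4h^2 = 2416^2 + 4*2505^2 = 5837056 + 25100100 = 30937156
sqrt(30937156) = 5562.1179
t = 5562.1179 / 3374 = 1.6485 s

1.6485


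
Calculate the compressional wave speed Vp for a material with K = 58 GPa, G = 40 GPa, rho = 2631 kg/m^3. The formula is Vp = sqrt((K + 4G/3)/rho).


First compute the effective modulus:
K + 4G/3 = 58e9 + 4*40e9/3 = 111333333333.33 Pa
Then divide by density:
111333333333.33 / 2631 = 42315976.1814 Pa/(kg/m^3)
Take the square root:
Vp = sqrt(42315976.1814) = 6505.07 m/s

6505.07


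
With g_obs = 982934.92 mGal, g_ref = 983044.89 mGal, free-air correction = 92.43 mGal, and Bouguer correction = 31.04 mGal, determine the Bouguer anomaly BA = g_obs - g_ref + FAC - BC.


BA = g_obs - g_ref + FAC - BC
= 982934.92 - 983044.89 + 92.43 - 31.04
= -48.58 mGal

-48.58


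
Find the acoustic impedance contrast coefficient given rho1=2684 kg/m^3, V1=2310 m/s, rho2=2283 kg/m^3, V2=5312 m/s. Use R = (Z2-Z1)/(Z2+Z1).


Z1 = 2684 * 2310 = 6200040
Z2 = 2283 * 5312 = 12127296
R = (12127296 - 6200040) / (12127296 + 6200040) = 5927256 / 18327336 = 0.3234

0.3234


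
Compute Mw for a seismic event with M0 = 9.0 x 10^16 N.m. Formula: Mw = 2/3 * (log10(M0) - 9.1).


log10(M0) = log10(9.0 x 10^16) = 16.9542
Mw = 2/3 * (16.9542 - 9.1)
= 2/3 * 7.8542
= 5.24

5.24


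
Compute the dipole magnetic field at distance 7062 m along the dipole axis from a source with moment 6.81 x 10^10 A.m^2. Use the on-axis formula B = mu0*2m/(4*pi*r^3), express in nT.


m = 6.81 x 10^10 = 68100000000 A.m^2
2m = 136200000000 A.m^2
r^3 = 7062^3 = 352194962328
B = (4pi*10^-7) * 136200000000 / (4*pi * 352194962328) * 1e9
= 171153.967768 / 4425812425123.92 * 1e9
= 38.6718 nT

38.6718


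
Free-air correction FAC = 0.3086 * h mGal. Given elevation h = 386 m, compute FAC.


FAC = 0.3086 * h
= 0.3086 * 386
= 119.1196 mGal

119.1196


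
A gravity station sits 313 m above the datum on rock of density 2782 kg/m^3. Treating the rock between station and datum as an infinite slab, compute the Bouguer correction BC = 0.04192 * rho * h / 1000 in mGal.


BC = 0.04192 * rho * h / 1000
= 0.04192 * 2782 * 313 / 1000
= 36.5025 mGal

36.5025


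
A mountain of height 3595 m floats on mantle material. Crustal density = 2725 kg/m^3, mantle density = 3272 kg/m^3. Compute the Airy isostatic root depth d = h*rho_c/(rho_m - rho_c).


rho_m - rho_c = 3272 - 2725 = 547
d = 3595 * 2725 / 547
= 9796375 / 547
= 17909.28 m

17909.28


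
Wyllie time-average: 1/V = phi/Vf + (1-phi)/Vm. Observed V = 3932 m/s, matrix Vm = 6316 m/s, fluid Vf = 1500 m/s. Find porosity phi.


1/V - 1/Vm = 1/3932 - 1/6316 = 9.6e-05
1/Vf - 1/Vm = 1/1500 - 1/6316 = 0.00050834
phi = 9.6e-05 / 0.00050834 = 0.1888

0.1888


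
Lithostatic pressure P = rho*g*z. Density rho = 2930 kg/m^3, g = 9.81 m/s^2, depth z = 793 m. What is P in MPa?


P = rho * g * z / 1e6
= 2930 * 9.81 * 793 / 1e6
= 22793436.9 / 1e6
= 22.7934 MPa

22.7934


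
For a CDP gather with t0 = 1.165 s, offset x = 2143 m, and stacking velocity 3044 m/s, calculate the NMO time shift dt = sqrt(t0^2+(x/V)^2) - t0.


x/Vnmo = 2143/3044 = 0.704008
(x/Vnmo)^2 = 0.495627
t0^2 = 1.357225
sqrt(1.357225 + 0.495627) = 1.361195
dt = 1.361195 - 1.165 = 0.196195

0.196195


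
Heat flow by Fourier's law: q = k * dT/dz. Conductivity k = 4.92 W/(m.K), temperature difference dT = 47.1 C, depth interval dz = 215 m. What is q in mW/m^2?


q = k * dT / dz * 1000
= 4.92 * 47.1 / 215 * 1000
= 1.077823 * 1000
= 1077.8233 mW/m^2

1077.8233


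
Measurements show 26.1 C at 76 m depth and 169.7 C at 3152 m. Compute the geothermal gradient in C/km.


dT = 169.7 - 26.1 = 143.6 C
dz = 3152 - 76 = 3076 m
gradient = dT/dz * 1000 = 143.6/3076 * 1000 = 46.684 C/km

46.684


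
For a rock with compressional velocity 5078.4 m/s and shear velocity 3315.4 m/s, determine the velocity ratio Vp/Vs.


Vp/Vs = 5078.4 / 3315.4
= 1.5318

1.5318


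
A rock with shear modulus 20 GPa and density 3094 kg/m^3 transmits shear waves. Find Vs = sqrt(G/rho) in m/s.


Convert G to Pa: G = 20e9 Pa
Compute G/rho = 20e9 / 3094 = 6464124.1112
Vs = sqrt(6464124.1112) = 2542.46 m/s

2542.46


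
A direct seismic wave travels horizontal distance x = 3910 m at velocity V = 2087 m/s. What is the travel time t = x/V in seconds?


t = x / V
= 3910 / 2087
= 1.8735 s

1.8735


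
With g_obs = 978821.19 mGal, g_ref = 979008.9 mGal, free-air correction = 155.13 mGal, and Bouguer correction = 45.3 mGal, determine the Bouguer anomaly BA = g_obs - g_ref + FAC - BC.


BA = g_obs - g_ref + FAC - BC
= 978821.19 - 979008.9 + 155.13 - 45.3
= -77.88 mGal

-77.88


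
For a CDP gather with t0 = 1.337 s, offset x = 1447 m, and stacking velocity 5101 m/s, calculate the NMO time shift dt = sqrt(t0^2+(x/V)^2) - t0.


x/Vnmo = 1447/5101 = 0.28367
(x/Vnmo)^2 = 0.080469
t0^2 = 1.787569
sqrt(1.787569 + 0.080469) = 1.366762
dt = 1.366762 - 1.337 = 0.029762

0.029762


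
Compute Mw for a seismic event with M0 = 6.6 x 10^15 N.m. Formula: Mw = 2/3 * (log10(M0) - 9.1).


log10(M0) = log10(6.6 x 10^15) = 15.8195
Mw = 2/3 * (15.8195 - 9.1)
= 2/3 * 6.7195
= 4.48

4.48


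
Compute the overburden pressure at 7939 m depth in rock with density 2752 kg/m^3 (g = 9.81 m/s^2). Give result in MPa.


P = rho * g * z / 1e6
= 2752 * 9.81 * 7939 / 1e6
= 214330135.68 / 1e6
= 214.3301 MPa

214.3301


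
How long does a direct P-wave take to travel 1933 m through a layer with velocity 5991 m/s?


t = x / V
= 1933 / 5991
= 0.3227 s

0.3227


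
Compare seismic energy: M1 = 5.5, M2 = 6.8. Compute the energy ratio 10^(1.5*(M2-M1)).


M2 - M1 = 6.8 - 5.5 = 1.3
1.5 * 1.3 = 1.95
ratio = 10^1.95 = 89.13

89.13


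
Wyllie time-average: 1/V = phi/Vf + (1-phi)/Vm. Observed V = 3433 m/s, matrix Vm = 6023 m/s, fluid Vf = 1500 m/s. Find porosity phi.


1/V - 1/Vm = 1/3433 - 1/6023 = 0.00012526
1/Vf - 1/Vm = 1/1500 - 1/6023 = 0.00050064
phi = 0.00012526 / 0.00050064 = 0.2502

0.2502


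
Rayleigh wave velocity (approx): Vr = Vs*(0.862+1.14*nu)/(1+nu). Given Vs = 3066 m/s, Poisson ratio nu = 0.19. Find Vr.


Numerator factor = 0.862 + 1.14*0.19 = 1.0786
Denominator = 1 + 0.19 = 1.19
Vr = 3066 * 1.0786 / 1.19 = 2778.98 m/s

2778.98


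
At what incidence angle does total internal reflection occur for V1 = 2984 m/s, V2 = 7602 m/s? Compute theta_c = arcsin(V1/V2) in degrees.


V1/V2 = 2984/7602 = 0.392528
theta_c = arcsin(0.392528) = 23.1119 degrees

23.1119


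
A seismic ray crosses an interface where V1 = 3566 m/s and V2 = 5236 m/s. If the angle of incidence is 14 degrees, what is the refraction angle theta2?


sin(theta1) = sin(14 deg) = 0.241922
sin(theta2) = V2/V1 * sin(theta1) = 5236/3566 * 0.241922 = 0.355217
theta2 = arcsin(0.355217) = 20.8067 degrees

20.8067


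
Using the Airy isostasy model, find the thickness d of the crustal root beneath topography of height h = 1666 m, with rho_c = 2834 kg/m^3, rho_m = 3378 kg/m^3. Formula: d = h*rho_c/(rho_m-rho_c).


rho_m - rho_c = 3378 - 2834 = 544
d = 1666 * 2834 / 544
= 4721444 / 544
= 8679.12 m

8679.12


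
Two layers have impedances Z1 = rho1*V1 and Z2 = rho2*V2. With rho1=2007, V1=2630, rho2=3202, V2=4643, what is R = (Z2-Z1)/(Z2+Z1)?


Z1 = 2007 * 2630 = 5278410
Z2 = 3202 * 4643 = 14866886
R = (14866886 - 5278410) / (14866886 + 5278410) = 9588476 / 20145296 = 0.476

0.476


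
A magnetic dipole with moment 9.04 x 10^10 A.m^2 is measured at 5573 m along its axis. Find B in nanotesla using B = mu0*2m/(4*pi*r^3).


m = 9.04 x 10^10 = 90400000000 A.m^2
2m = 180800000000 A.m^2
r^3 = 5573^3 = 173088067517
B = (4pi*10^-7) * 180800000000 / (4*pi * 173088067517) * 1e9
= 227199.980708 / 2175088805341.85 * 1e9
= 104.4555 nT

104.4555


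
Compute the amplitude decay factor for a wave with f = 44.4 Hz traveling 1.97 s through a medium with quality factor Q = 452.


pi*f*t/Q = pi*44.4*1.97/452 = 0.60794
A/A0 = exp(-0.60794) = 0.544471

0.544471


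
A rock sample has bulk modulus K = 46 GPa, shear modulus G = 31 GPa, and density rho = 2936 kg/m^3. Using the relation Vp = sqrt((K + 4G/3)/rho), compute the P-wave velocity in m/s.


First compute the effective modulus:
K + 4G/3 = 46e9 + 4*31e9/3 = 87333333333.33 Pa
Then divide by density:
87333333333.33 / 2936 = 29745685.7402 Pa/(kg/m^3)
Take the square root:
Vp = sqrt(29745685.7402) = 5453.96 m/s

5453.96


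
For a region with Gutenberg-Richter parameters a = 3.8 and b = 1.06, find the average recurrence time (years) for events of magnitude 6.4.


log10(N) = 3.8 - 1.06*6.4 = -2.984
N = 10^-2.984 = 0.001038
T = 1/N = 1/0.001038 = 963.829 years

963.829


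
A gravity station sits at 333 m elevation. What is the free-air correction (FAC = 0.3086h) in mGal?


FAC = 0.3086 * h
= 0.3086 * 333
= 102.7638 mGal

102.7638


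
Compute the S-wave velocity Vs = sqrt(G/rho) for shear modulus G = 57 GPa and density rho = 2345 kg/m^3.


Convert G to Pa: G = 57e9 Pa
Compute G/rho = 57e9 / 2345 = 24307036.2473
Vs = sqrt(24307036.2473) = 4930.22 m/s

4930.22


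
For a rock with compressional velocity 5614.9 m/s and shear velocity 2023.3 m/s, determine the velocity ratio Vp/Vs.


Vp/Vs = 5614.9 / 2023.3
= 2.7751

2.7751


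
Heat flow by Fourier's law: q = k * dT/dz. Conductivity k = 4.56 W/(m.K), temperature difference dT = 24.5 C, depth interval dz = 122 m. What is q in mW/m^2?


q = k * dT / dz * 1000
= 4.56 * 24.5 / 122 * 1000
= 0.915738 * 1000
= 915.7377 mW/m^2

915.7377


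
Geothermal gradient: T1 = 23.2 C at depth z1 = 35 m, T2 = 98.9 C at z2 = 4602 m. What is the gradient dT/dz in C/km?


dT = 98.9 - 23.2 = 75.7 C
dz = 4602 - 35 = 4567 m
gradient = dT/dz * 1000 = 75.7/4567 * 1000 = 16.5754 C/km

16.5754


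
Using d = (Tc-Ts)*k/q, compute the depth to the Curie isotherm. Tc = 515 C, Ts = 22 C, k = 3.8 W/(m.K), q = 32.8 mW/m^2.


T_Curie - T_surf = 515 - 22 = 493 C
Convert q to W/m^2: 32.8 mW/m^2 = 0.0328 W/m^2
d = 493 * 3.8 / 0.0328 = 57115.85 m

57115.85


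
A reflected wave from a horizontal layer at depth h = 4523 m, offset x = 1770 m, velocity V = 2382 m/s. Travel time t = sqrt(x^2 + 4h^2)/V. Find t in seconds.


x^2 + 4h^2 = 1770^2 + 4*4523^2 = 3132900 + 81830116 = 84963016
sqrt(84963016) = 9217.5385
t = 9217.5385 / 2382 = 3.8697 s

3.8697


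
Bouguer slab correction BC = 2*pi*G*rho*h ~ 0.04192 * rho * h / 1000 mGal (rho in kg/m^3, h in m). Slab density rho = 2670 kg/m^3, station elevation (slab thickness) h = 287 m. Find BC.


BC = 0.04192 * rho * h / 1000
= 0.04192 * 2670 * 287 / 1000
= 32.1229 mGal

32.1229


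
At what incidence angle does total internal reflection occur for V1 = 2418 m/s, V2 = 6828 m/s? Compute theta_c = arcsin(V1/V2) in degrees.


V1/V2 = 2418/6828 = 0.35413
theta_c = arcsin(0.35413) = 20.7401 degrees

20.7401


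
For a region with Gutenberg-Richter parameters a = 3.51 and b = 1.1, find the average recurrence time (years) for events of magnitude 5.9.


log10(N) = 3.51 - 1.1*5.9 = -2.98
N = 10^-2.98 = 0.001047
T = 1/N = 1/0.001047 = 954.9926 years

954.9926


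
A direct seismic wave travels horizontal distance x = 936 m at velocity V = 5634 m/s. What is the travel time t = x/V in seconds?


t = x / V
= 936 / 5634
= 0.1661 s

0.1661


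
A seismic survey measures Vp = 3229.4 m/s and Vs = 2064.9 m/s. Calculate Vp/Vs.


Vp/Vs = 3229.4 / 2064.9
= 1.5639

1.5639


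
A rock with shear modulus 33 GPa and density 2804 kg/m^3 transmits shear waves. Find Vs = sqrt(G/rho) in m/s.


Convert G to Pa: G = 33e9 Pa
Compute G/rho = 33e9 / 2804 = 11768901.5692
Vs = sqrt(11768901.5692) = 3430.58 m/s

3430.58


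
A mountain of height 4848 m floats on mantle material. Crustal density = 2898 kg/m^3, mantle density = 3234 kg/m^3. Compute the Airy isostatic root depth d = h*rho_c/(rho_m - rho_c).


rho_m - rho_c = 3234 - 2898 = 336
d = 4848 * 2898 / 336
= 14049504 / 336
= 41814.0 m

41814.0


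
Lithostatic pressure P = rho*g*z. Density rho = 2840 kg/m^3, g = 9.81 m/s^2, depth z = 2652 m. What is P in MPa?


P = rho * g * z / 1e6
= 2840 * 9.81 * 2652 / 1e6
= 73885780.8 / 1e6
= 73.8858 MPa

73.8858


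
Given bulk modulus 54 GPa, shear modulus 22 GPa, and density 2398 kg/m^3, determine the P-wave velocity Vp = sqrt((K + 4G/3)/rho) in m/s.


First compute the effective modulus:
K + 4G/3 = 54e9 + 4*22e9/3 = 83333333333.33 Pa
Then divide by density:
83333333333.33 / 2398 = 34751181.5402 Pa/(kg/m^3)
Take the square root:
Vp = sqrt(34751181.5402) = 5895.01 m/s

5895.01


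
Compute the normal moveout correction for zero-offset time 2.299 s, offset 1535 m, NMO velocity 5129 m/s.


x/Vnmo = 1535/5129 = 0.299279
(x/Vnmo)^2 = 0.089568
t0^2 = 5.285401
sqrt(5.285401 + 0.089568) = 2.318398
dt = 2.318398 - 2.299 = 0.019398

0.019398


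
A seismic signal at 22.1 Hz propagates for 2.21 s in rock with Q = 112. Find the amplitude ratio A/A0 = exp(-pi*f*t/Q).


pi*f*t/Q = pi*22.1*2.21/112 = 1.369987
A/A0 = exp(-1.369987) = 0.25411

0.25411


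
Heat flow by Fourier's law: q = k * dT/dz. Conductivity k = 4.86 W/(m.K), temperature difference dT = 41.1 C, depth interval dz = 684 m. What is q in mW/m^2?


q = k * dT / dz * 1000
= 4.86 * 41.1 / 684 * 1000
= 0.292026 * 1000
= 292.0263 mW/m^2

292.0263


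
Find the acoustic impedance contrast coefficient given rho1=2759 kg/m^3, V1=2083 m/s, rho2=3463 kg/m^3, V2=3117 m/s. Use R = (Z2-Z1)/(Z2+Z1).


Z1 = 2759 * 2083 = 5746997
Z2 = 3463 * 3117 = 10794171
R = (10794171 - 5746997) / (10794171 + 5746997) = 5047174 / 16541168 = 0.3051

0.3051


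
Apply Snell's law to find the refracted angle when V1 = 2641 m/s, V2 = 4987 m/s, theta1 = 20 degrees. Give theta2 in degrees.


sin(theta1) = sin(20 deg) = 0.34202
sin(theta2) = V2/V1 * sin(theta1) = 4987/2641 * 0.34202 = 0.645837
theta2 = arcsin(0.645837) = 40.2284 degrees

40.2284


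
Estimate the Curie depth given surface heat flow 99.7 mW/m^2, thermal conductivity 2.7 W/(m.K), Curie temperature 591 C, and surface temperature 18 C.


T_Curie - T_surf = 591 - 18 = 573 C
Convert q to W/m^2: 99.7 mW/m^2 = 0.0997 W/m^2
d = 573 * 2.7 / 0.0997 = 15517.55 m

15517.55


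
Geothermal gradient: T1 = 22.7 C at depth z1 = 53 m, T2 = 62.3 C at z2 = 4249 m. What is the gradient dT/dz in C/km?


dT = 62.3 - 22.7 = 39.6 C
dz = 4249 - 53 = 4196 m
gradient = dT/dz * 1000 = 39.6/4196 * 1000 = 9.4376 C/km

9.4376


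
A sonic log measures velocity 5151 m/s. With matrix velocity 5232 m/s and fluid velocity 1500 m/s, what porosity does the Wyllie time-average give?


1/V - 1/Vm = 1/5151 - 1/5232 = 3.01e-06
1/Vf - 1/Vm = 1/1500 - 1/5232 = 0.00047554
phi = 3.01e-06 / 0.00047554 = 0.0063

0.0063


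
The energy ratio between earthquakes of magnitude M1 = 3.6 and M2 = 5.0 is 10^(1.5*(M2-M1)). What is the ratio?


M2 - M1 = 5.0 - 3.6 = 1.4
1.5 * 1.4 = 2.1
ratio = 10^2.1 = 125.89

125.89


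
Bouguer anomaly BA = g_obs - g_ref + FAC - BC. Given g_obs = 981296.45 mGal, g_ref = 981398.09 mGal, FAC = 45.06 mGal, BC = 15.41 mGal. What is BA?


BA = g_obs - g_ref + FAC - BC
= 981296.45 - 981398.09 + 45.06 - 15.41
= -71.99 mGal

-71.99


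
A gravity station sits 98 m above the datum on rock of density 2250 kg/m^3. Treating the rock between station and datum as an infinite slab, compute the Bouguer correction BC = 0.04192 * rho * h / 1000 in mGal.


BC = 0.04192 * rho * h / 1000
= 0.04192 * 2250 * 98 / 1000
= 9.2434 mGal

9.2434


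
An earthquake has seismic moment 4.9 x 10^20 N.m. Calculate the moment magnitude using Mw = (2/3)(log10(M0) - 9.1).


log10(M0) = log10(4.9 x 10^20) = 20.6902
Mw = 2/3 * (20.6902 - 9.1)
= 2/3 * 11.5902
= 7.73

7.73


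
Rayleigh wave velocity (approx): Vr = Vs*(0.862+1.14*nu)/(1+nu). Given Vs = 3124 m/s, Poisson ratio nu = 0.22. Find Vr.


Numerator factor = 0.862 + 1.14*0.22 = 1.1128
Denominator = 1 + 0.22 = 1.22
Vr = 3124 * 1.1128 / 1.22 = 2849.5 m/s

2849.5


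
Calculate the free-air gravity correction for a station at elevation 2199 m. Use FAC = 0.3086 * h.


FAC = 0.3086 * h
= 0.3086 * 2199
= 678.6114 mGal

678.6114


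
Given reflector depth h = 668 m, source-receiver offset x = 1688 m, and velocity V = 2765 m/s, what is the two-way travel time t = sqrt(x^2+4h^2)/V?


x^2 + 4h^2 = 1688^2 + 4*668^2 = 2849344 + 1784896 = 4634240
sqrt(4634240) = 2152.7285
t = 2152.7285 / 2765 = 0.7786 s

0.7786


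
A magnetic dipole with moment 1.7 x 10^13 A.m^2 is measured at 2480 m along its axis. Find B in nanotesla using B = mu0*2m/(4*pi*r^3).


m = 1.7 x 10^13 = 17000000000000 A.m^2
2m = 34000000000000 A.m^2
r^3 = 2480^3 = 15252992000
B = (4pi*10^-7) * 34000000000000 / (4*pi * 15252992000) * 1e9
= 42725660.088821 / 191674750449.86 * 1e9
= 222907.086 nT

222907.086


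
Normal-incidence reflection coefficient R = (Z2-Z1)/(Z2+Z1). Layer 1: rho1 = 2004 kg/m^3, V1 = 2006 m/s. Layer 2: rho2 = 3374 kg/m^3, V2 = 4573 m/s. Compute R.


Z1 = 2004 * 2006 = 4020024
Z2 = 3374 * 4573 = 15429302
R = (15429302 - 4020024) / (15429302 + 4020024) = 11409278 / 19449326 = 0.5866

0.5866


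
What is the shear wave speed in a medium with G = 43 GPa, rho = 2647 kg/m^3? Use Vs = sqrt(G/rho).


Convert G to Pa: G = 43e9 Pa
Compute G/rho = 43e9 / 2647 = 16244805.4401
Vs = sqrt(16244805.4401) = 4030.48 m/s

4030.48


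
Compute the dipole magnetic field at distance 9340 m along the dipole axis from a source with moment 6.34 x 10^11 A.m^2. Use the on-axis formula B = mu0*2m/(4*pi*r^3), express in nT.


m = 6.34 x 10^11 = 634000000000 A.m^2
2m = 1268000000000 A.m^2
r^3 = 9340^3 = 814780504000
B = (4pi*10^-7) * 1268000000000 / (4*pi * 814780504000) * 1e9
= 1593415.793901 / 10238833782618.36 * 1e9
= 155.6247 nT

155.6247


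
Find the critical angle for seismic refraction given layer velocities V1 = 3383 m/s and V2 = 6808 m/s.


V1/V2 = 3383/6808 = 0.496915
theta_c = arcsin(0.496915) = 29.7961 degrees

29.7961


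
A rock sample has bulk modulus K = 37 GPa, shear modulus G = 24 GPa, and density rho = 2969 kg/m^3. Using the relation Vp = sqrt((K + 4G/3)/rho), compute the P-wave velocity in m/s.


First compute the effective modulus:
K + 4G/3 = 37e9 + 4*24e9/3 = 69000000000.0 Pa
Then divide by density:
69000000000.0 / 2969 = 23240148.198 Pa/(kg/m^3)
Take the square root:
Vp = sqrt(23240148.198) = 4820.8 m/s

4820.8


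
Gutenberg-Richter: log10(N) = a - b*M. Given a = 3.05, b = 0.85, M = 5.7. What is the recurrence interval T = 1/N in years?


log10(N) = 3.05 - 0.85*5.7 = -1.795
N = 10^-1.795 = 0.016032
T = 1/N = 1/0.016032 = 62.3735 years

62.3735


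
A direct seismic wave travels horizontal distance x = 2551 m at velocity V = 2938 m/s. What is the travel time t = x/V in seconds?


t = x / V
= 2551 / 2938
= 0.8683 s

0.8683


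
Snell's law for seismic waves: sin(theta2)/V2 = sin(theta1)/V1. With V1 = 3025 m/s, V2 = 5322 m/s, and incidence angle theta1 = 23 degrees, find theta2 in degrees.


sin(theta1) = sin(23 deg) = 0.390731
sin(theta2) = V2/V1 * sin(theta1) = 5322/3025 * 0.390731 = 0.687428
theta2 = arcsin(0.687428) = 43.4269 degrees

43.4269


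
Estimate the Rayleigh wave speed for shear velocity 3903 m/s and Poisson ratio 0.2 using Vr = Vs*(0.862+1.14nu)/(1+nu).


Numerator factor = 0.862 + 1.14*0.2 = 1.09
Denominator = 1 + 0.2 = 1.2
Vr = 3903 * 1.09 / 1.2 = 3545.22 m/s

3545.22


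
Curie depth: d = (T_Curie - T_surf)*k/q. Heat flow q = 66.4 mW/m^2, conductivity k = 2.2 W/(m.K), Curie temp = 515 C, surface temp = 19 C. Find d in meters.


T_Curie - T_surf = 515 - 19 = 496 C
Convert q to W/m^2: 66.4 mW/m^2 = 0.0664 W/m^2
d = 496 * 2.2 / 0.0664 = 16433.73 m

16433.73


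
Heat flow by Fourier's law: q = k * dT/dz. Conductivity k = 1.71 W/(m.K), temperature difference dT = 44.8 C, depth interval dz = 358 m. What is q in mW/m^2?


q = k * dT / dz * 1000
= 1.71 * 44.8 / 358 * 1000
= 0.213989 * 1000
= 213.9888 mW/m^2

213.9888


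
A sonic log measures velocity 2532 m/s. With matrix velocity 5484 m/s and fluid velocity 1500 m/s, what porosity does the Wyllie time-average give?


1/V - 1/Vm = 1/2532 - 1/5484 = 0.0002126
1/Vf - 1/Vm = 1/1500 - 1/5484 = 0.00048432
phi = 0.0002126 / 0.00048432 = 0.439

0.439


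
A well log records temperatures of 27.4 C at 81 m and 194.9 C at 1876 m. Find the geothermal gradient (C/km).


dT = 194.9 - 27.4 = 167.5 C
dz = 1876 - 81 = 1795 m
gradient = dT/dz * 1000 = 167.5/1795 * 1000 = 93.3148 C/km

93.3148


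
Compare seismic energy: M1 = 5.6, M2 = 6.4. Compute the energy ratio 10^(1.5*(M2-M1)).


M2 - M1 = 6.4 - 5.6 = 0.8
1.5 * 0.8 = 1.2
ratio = 10^1.2 = 15.85

15.85


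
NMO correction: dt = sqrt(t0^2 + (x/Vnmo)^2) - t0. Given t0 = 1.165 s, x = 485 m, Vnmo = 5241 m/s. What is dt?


x/Vnmo = 485/5241 = 0.09254
(x/Vnmo)^2 = 0.008564
t0^2 = 1.357225
sqrt(1.357225 + 0.008564) = 1.16867
dt = 1.16867 - 1.165 = 0.00367

0.00367


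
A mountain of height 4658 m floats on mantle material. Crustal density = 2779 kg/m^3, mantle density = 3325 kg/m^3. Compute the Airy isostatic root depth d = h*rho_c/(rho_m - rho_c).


rho_m - rho_c = 3325 - 2779 = 546
d = 4658 * 2779 / 546
= 12944582 / 546
= 23708.03 m

23708.03


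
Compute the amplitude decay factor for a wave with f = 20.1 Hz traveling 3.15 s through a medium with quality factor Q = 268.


pi*f*t/Q = pi*20.1*3.15/268 = 0.742201
A/A0 = exp(-0.742201) = 0.476065

0.476065


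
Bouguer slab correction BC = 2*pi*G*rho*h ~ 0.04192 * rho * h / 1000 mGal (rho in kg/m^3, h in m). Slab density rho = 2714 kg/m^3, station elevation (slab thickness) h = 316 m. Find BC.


BC = 0.04192 * rho * h / 1000
= 0.04192 * 2714 * 316 / 1000
= 35.9516 mGal

35.9516


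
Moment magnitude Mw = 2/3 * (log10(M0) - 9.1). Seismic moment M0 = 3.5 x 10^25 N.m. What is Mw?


log10(M0) = log10(3.5 x 10^25) = 25.5441
Mw = 2/3 * (25.5441 - 9.1)
= 2/3 * 16.4441
= 10.96

10.96


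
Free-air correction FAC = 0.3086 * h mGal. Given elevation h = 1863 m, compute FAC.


FAC = 0.3086 * h
= 0.3086 * 1863
= 574.9218 mGal

574.9218


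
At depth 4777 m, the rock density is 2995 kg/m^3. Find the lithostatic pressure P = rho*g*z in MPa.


P = rho * g * z / 1e6
= 2995 * 9.81 * 4777 / 1e6
= 140352798.15 / 1e6
= 140.3528 MPa

140.3528


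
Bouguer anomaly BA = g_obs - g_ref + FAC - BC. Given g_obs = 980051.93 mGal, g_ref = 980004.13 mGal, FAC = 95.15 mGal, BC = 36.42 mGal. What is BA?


BA = g_obs - g_ref + FAC - BC
= 980051.93 - 980004.13 + 95.15 - 36.42
= 106.53 mGal

106.53


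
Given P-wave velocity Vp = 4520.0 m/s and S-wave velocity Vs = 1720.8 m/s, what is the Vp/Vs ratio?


Vp/Vs = 4520.0 / 1720.8
= 2.6267

2.6267


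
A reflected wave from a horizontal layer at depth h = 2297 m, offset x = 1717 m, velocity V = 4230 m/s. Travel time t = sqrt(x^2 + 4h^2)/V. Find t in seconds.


x^2 + 4h^2 = 1717^2 + 4*2297^2 = 2948089 + 21104836 = 24052925
sqrt(24052925) = 4904.3781
t = 4904.3781 / 4230 = 1.1594 s

1.1594
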